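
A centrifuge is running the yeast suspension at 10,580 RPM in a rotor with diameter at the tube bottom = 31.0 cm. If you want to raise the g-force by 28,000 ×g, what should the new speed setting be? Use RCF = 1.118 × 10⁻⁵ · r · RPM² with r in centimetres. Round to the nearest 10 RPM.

N₂ ≈ 16540 RPM

r = 31.0 / 2 = 15.5 cm
Current RCF = 1.118 × 10⁻⁵ × 15.5 × (10580)² = 1.118 × 10⁻⁵ × 15.5 × 111,936,400 ≈ 19,397.5 × g
Target RCF = 19,397.5 + 28,000 = 47,397.5 × g
N² = 47,397.5 / (17.329 × 10⁻⁵) = 273,515,494
N ≈ √273,515,494 ≈ 16,538.3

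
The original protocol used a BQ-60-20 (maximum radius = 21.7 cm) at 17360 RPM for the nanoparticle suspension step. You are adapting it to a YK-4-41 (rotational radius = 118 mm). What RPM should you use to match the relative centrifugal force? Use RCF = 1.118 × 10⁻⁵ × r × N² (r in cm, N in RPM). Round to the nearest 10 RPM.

RCF = 1.118 × 10⁻⁵ × r × N²
RCF_original = 1.118 × 10⁻⁵ × 21.7 × (17360)² = 1.118 × 10⁻⁵ × 21.7 × 301,369,600 ≈ 73,114.1 × g
Your rotor: r = 118 mm = 11.8 cm
73,114.1 = 1.118 × 10⁻⁵ × 11.8 × N²
N² = 73,114.1 / (13.1924 × 10⁻⁵) = 554,213,790
N ≈ √554,213,790 ≈ 23,541.7

23540 RPM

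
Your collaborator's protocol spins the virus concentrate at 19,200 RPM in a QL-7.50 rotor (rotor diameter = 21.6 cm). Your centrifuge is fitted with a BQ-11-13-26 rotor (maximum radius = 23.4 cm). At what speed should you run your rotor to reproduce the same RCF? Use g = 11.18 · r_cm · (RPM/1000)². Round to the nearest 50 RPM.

Original rotor: r = 21.6 / 2 = 10.8 cm
RCF = 11.18 × r × (N/1000)²
RCF_original = 11.18 × 10.8 × (19.2)² = 11.18 × 10.8 × 368.64 ≈ 44,511.1 × g
44,511.1 = 11.18 × 23.4 × (N/1000)²
(N/1000)² = 44,511.1 / 261.612 = 170.1417
N = 1000 × √170.1417 ≈ 13,043.8

13050 RPM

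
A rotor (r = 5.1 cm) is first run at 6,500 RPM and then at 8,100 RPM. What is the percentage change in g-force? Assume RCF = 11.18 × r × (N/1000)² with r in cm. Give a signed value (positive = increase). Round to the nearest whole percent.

RCF ∝ N², so the ratio is (8100/6500)² = (1.246154)² = 1.5529.
Change = 1.5529 − 1 = +0.5529 → +55.3%.

+55%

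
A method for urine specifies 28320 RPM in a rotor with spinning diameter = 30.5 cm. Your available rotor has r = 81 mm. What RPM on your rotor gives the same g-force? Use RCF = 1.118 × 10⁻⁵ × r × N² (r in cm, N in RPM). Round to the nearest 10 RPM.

Original rotor: r = 30.5 / 2 = 15.25 cm
RCF_original = 1.118 × 10⁻⁵ × 15.25 × (28320)² = 1.118 × 10⁻⁵ × 15.25 × 802,022,400 ≈ 136,740.8 × g
Your rotor: r = 81 mm = 8.1 cm
136,740.8 = 1.118 × 10⁻⁵ × 8.1 × N²
N² = 136,740.8 / (9.0558 × 10⁻⁵) = 1,509,980,344
N ≈ √1,509,980,344 ≈ 38,858.5

38860 RPM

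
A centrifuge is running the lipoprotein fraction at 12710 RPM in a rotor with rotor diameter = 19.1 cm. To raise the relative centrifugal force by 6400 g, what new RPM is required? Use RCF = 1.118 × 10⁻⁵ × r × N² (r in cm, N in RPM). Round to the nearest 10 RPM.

r = 19.1 / 2 = 9.55 cm
Current RCF = 1.118 × 10⁻⁵ × 9.55 × (12710)² = 1.118 × 10⁻⁵ × 9.55 × 161,544,100 ≈ 17,247.9 × g
Target RCF = 17,247.9 + 6,400 = 23,647.9 × g
N² = 23,647.9 / (10.6769 × 10⁻⁵) = 221,486,574
N ≈ √221,486,574 ≈ 14,882.4

14880 RPM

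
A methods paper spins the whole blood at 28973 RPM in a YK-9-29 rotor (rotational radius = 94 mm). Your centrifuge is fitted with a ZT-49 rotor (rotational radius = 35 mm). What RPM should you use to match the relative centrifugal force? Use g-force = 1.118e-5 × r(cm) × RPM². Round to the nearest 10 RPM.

≈ 47480 RPM

Original rotor: r = 94 mm = 9.4 cm
RCF_original = 1.118 × 10⁻⁵ × 9.4 × (28973)² = 1.118 × 10⁻⁵ × 9.4 × 839,434,729 ≈ 88,217.9 × g
Your rotor: r = 35 mm = 3.5 cm
88,217.9 = 1.118 × 10⁻⁵ × 3.5 × N²
N² = 88,217.9 / (3.913 × 10⁻⁵) = 2,254,482,494
N ≈ √2,254,482,494 ≈ 47,481.4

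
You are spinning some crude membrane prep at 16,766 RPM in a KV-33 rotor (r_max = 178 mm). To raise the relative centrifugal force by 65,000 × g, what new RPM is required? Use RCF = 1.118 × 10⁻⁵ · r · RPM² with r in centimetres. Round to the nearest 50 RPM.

N₂ ≈ 24650 RPM

r = 178 mm = 17.8 cm
Current RCF = 1.118 × 10⁻⁵ × 17.8 × (16766)² = 1.118 × 10⁻⁵ × 17.8 × 281,098,756 ≈ 55,939.8 × g
Target RCF = 55,939.8 + 65,000 = 120,939.8 × g
N² = 120,939.8 / (19.9004 × 10⁻⁵) = 607,725,473
N ≈ √607,725,473 ≈ 24,652.1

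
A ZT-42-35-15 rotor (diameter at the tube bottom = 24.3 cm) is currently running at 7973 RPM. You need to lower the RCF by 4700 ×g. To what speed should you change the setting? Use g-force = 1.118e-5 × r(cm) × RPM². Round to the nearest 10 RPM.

r = 24.3 / 2 = 12.15 cm
Current RCF = 1.118 × 10⁻⁵ × 12.15 × (7973)² = 1.118 × 10⁻⁵ × 12.15 × 63,568,729 ≈ 8,635 × g
Target RCF = 8,635 − 4,700 = 3,935 × g
N² = 3,935 / (13.5837 × 10⁻⁵) = 28,968,543
N ≈ √28,968,543 ≈ 5,382.2

5380 RPM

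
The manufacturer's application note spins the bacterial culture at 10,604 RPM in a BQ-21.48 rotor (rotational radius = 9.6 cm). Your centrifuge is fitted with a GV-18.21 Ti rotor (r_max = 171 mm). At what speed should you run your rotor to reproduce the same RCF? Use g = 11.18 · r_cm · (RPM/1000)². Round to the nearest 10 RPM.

RCF_original = 11.18 × 9.6 × (10.604)² = 11.18 × 9.6 × 112.444816 ≈ 12,068.5 × g
Your rotor: r = 171 mm = 17.1 cm
12,068.5 = 11.18 × 17.1 × (N/1000)²
(N/1000)² = 12,068.5 / 191.178 = 63.12703
N = 1000 × √63.12703 ≈ 7,945.3

≈ 7950 RPM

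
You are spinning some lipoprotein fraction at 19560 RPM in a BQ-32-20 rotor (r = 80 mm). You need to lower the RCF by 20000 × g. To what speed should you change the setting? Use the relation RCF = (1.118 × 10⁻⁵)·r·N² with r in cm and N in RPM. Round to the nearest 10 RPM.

N₂ ≈ 12610 RPM

r = 80 mm = 8.0 cm
Current RCF = 1.118 × 10⁻⁵ × 8 × (19560)² = 1.118 × 10⁻⁵ × 8 × 382,593,600 ≈ 34,219.2 × g
Target RCF = 34,219.2 − 20,000 = 14,219.2 × g
N² = 14,219.2 / (8.944 × 10⁻⁵) = 158,980,322
N ≈ √158,980,322 ≈ 12,608.7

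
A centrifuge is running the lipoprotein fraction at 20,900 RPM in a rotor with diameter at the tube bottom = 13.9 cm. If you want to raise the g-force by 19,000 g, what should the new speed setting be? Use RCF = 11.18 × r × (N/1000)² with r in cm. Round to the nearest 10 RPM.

r = 13.9 / 2 = 6.95 cm
Current RCF = 11.18 × 6.95 × (20.9)² = 11.18 × 6.95 × 436.81 ≈ 33,940.6 × g
Target RCF = 33,940.6 + 19,000 = 52,940.6 × g
(N/1000)² = 52,940.6 / 77.701 = 681.3374
N = 1000 × √681.3374 ≈ 26,102.4

N₂ ≈ 26100 RPM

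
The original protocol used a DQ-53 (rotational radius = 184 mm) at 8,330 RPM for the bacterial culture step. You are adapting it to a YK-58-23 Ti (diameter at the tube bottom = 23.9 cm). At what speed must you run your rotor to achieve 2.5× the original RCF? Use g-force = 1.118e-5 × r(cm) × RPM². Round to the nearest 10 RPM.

Original rotor: r = 184 mm = 18.4 cm
RCF_original = 1.118 × 10⁻⁵ × 18.4 × (8330)² = 1.118 × 10⁻⁵ × 18.4 × 69,388,900 ≈ 14,274.1 × g
Target RCF = 2.5 × 14,274.1 ≈ 35,685.2 × g
Your rotor: r = 23.9 / 2 = 11.95 cm
35,685.2 = 1.118 × 10⁻⁵ × 11.95 × N²
N² = 35,685.2 / (13.3601 × 10⁻⁵) = 267,102,791
N ≈ √267,102,791 ≈ 16,343.3

≈ 16340 RPM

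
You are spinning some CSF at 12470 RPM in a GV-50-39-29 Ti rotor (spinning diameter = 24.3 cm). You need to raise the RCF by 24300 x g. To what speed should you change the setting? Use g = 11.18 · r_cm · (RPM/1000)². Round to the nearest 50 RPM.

r = 24.3 / 2 = 12.15 cm
Current RCF = 11.18 × 12.15 × (12.47)² = 11.18 × 12.15 × 155.5009 ≈ 21,122.8 × g
Target RCF = 21,122.8 + 24,300 = 45,422.8 × g
(N/1000)² = 45,422.8 / 135.837 = 334.392
N = 1000 × √334.392 ≈ 18,286.4

N₂ ≈ 18300 RPM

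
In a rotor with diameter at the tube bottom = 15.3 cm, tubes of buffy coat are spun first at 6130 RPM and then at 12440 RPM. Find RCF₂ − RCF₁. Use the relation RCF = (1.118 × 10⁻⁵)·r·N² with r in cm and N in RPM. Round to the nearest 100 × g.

10000 x g

r = 15.3 / 2 = 7.65 cm
RCF₁ = 1.118 × 10⁻⁵ × 7.65 × (6130)² = 1.118 × 10⁻⁵ × 7.65 × 37,576,900 ≈ 3,213.8 × g
RCF₂ = 1.118 × 10⁻⁵ × 7.65 × (12440)² = 1.118 × 10⁻⁵ × 7.65 × 154,753,600 ≈ 13,235.6 × g
Increase = 13,235.6 − 3,213.8 = 10,021.8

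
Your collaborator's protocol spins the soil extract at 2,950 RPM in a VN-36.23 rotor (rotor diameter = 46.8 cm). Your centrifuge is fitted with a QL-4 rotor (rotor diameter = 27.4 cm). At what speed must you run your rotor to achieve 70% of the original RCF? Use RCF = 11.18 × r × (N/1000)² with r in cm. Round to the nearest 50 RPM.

3250 RPM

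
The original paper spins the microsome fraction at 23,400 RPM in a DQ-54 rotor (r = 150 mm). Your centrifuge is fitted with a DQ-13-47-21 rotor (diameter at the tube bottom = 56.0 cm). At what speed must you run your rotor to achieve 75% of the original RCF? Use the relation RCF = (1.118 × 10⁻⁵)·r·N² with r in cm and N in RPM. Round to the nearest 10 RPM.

14830 RPM

Original rotor: r = 150 mm = 15.0 cm
RCF_original = 1.118 × 10⁻⁵ × 15 × (23400)² = 1.118 × 10⁻⁵ × 15 × 547,560,000 ≈ 91,825.8 × g
Target RCF = 0.75 × 91,825.8 ≈ 68,869.4 × g
Your rotor: r = 56.0 / 2 = 28 cm
68,869.4 = 1.118 × 10⁻⁵ × 28 × N²
N² = 68,869.4 / (31.304 × 10⁻⁵) = 220,001,917
N ≈ √220,001,917 ≈ 14,832.5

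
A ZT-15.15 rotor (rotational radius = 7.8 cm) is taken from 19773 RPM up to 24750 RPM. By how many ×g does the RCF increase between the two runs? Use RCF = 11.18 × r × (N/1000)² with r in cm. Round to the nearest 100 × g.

≈ 19300 ×g

RCF₁ = 11.18 × 7.8 × (19.773)² = 11.18 × 7.8 × 390.971529 ≈ 34,094.3 × g
RCF₂ = 11.18 × 7.8 × (24.75)² = 11.18 × 7.8 × 612.5625 ≈ 53,417.9 × g
Increase = 53,417.9 − 34,094.3 = 19,323.6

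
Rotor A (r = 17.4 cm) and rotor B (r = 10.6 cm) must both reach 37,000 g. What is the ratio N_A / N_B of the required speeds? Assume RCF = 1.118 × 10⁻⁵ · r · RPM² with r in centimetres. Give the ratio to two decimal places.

0.78

At fixed RCF, N ∝ 1/√r, so N_A/N_B = √(r_B/r_A) = √(10.6/17.4) = √0.609195 = 0.7805.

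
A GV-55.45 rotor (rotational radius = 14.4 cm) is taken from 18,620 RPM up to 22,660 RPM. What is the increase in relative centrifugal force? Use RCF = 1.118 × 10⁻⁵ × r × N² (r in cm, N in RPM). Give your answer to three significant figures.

26800 × g

RCF₁ = 1.118 × 10⁻⁵ × 14.4 × (18620)² = 1.118 × 10⁻⁵ × 14.4 × 346,704,400 ≈ 55,816.6 × g
RCF₂ = 1.118 × 10⁻⁵ × 14.4 × (22660)² = 1.118 × 10⁻⁵ × 14.4 × 513,475,600 ≈ 82,665.5 × g
Increase = 82,665.5 − 55,816.6 = 26,848.9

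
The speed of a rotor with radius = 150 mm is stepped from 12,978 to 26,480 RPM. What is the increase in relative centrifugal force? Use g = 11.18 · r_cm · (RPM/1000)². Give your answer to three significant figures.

89300 × g

r = 150 mm = 15.0 cm
RCF₁ = 11.18 × 15 × (12.978)² = 11.18 × 15 × 168.428484 ≈ 28,245.5 × g
RCF₂ = 11.18 × 15 × (26.48)² = 11.18 × 15 × 701.1904 ≈ 117,589.6 × g
Increase = 117,589.6 − 28,245.5 = 89,344.1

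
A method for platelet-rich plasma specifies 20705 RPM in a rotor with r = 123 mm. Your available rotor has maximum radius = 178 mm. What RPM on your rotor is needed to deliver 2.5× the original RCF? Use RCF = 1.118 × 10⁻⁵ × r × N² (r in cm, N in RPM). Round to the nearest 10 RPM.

Original rotor: r = 123 mm = 12.3 cm
RCF = 1.118 × 10⁻⁵ × r × N²
RCF_original = 1.118 × 10⁻⁵ × 12.3 × (20705)² = 1.118 × 10⁻⁵ × 12.3 × 428,697,025 ≈ 58,951.8 × g
Target RCF = 2.5 × 58,951.8 ≈ 147,379.5 × g
Your rotor: r = 178 mm = 17.8 cm
147,379.5 = 1.118 × 10⁻⁵ × 17.8 × N²
N² = 147,379.5 / (19.9004 × 10⁻⁵) = 740,585,616
N ≈ √740,585,616 ≈ 27,213.7

27210 RPM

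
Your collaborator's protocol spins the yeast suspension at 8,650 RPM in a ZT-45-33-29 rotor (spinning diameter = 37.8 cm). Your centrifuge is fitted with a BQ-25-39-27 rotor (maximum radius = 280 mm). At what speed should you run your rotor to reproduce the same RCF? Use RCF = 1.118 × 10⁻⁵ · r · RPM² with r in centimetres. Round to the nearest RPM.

Original rotor: r = 37.8 / 2 = 18.9 cm
RCF_original = 1.118 × 10⁻⁵ × 18.9 × (8650)² = 1.118 × 10⁻⁵ × 18.9 × 74,822,500 ≈ 15,810.1 × g
Your rotor: r = 280 mm = 28.0 cm
15,810.1 = 1.118 × 10⁻⁵ × 28 × N²
N² = 15,810.1 / (31.304 × 10⁻⁵) = 50,505,047
N ≈ √50,505,047 ≈ 7,106.7

≈ 7107 RPM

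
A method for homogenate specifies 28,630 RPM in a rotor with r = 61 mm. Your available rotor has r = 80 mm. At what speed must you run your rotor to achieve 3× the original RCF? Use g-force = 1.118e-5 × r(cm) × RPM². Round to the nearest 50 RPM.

43300 RPM

Original rotor: r = 61 mm = 6.1 cm
RCF = 1.118 × 10⁻⁵ × r × N²
RCF_original = 1.118 × 10⁻⁵ × 6.1 × (28630)² = 1.118 × 10⁻⁵ × 6.1 × 819,676,900 ≈ 55,900.3 × g
Target RCF = 3 × 55,900.3 ≈ 167,700.9 × g
Your rotor: r = 80 mm = 8.0 cm
167,700.9 = 1.118 × 10⁻⁵ × 8 × N²
N² = 167,700.9 / (8.944 × 10⁻⁵) = 1,875,010,063
N ≈ √1,875,010,063 ≈ 43,301.4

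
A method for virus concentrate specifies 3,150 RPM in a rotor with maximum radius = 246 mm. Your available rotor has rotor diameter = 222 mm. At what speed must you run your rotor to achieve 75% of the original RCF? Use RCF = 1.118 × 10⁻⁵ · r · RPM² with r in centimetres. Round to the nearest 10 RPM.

4060 RPM

Original rotor: r = 246 mm = 24.6 cm
RCF_original = 1.118 × 10⁻⁵ × 24.6 × (3150)² = 1.118 × 10⁻⁵ × 24.6 × 9,922,500 ≈ 2,729 × g
Target RCF = 0.75 × 2,729 ≈ 2,046.8 × g
Your rotor: r = 222 mm / 2 = 111 mm = 11.1 cm
2,046.8 = 1.118 × 10⁻⁵ × 11.1 × N²
N² = 2,046.8 / (12.4098 × 10⁻⁵) = 16,493,416
N ≈ √16,493,416 ≈ 4,061.2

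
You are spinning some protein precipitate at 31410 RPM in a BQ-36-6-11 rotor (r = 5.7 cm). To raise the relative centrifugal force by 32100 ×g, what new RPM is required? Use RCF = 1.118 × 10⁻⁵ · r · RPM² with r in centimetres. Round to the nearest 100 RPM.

Current RCF = 1.118 × 10⁻⁵ × 5.7 × (31410)² = 1.118 × 10⁻⁵ × 5.7 × 986,588,100 ≈ 62,871.3 × g
Target RCF = 62,871.3 + 32,100 = 94,971.3 × g
N² = 94,971.3 / (6.3726 × 10⁻⁵) = 1,490,306,939
N ≈ √1,490,306,939 ≈ 38,604.5

38600 RPM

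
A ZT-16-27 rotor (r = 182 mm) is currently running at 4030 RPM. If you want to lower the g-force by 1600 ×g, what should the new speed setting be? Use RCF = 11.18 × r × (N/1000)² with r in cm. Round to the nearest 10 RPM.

r = 182 mm = 18.2 cm
Current RCF = 11.18 × 18.2 × (4.03)² = 11.18 × 18.2 × 16.2409 ≈ 3,304.6 × g
Target RCF = 3,304.6 − 1,600 = 1,704.6 × g
(N/1000)² = 1,704.6 / 203.476 = 8.377401
N = 1000 × √8.377401 ≈ 2,894.4

N₂ ≈ 2890 RPM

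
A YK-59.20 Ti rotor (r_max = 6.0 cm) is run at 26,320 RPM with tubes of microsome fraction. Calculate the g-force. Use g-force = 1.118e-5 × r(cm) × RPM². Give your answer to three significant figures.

RCF = 1.118 × 10⁻⁵ × 6 × (26320)² = 1.118 × 10⁻⁵ × 6 × 692,742,400 ≈ 46,469.2 × g

≈ 46500 x g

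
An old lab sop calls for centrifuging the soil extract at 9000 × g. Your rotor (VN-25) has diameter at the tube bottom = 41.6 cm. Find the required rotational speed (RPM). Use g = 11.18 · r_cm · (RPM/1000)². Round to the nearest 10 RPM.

r = 41.6 / 2 = 20.8 cm
RCF = 11.18 × r × (N/1000)²
9,000 = 11.18 × 20.8 × (N/1000)²
(N/1000)² = 9,000 / 232.544 = 38.70235
N = 1000 × √38.70235 ≈ 6,221.1

6220 RPM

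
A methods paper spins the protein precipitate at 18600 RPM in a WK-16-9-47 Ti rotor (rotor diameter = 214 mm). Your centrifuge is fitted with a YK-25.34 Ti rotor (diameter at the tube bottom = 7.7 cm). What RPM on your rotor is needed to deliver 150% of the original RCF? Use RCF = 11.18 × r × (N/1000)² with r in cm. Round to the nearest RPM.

Original rotor: r = 214 mm / 2 = 107 mm = 10.7 cm
RCF_original = 11.18 × 10.7 × (18.6)² = 11.18 × 10.7 × 345.96 ≈ 41,385.8 × g
Target RCF = 1.5 × 41,385.8 ≈ 62,078.7 × g
Your rotor: r = 7.7 / 2 = 3.85 cm
62,078.7 = 11.18 × 3.85 × (N/1000)²
(N/1000)² = 62,078.7 / 43.043 = 1442.248
N = 1000 × √1442.248 ≈ 37,976.9

37977 RPM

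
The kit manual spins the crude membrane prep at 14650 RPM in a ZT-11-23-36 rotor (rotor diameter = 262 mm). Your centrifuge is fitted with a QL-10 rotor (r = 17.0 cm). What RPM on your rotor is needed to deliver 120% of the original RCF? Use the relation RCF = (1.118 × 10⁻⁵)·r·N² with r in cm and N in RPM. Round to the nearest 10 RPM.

Original rotor: r = 262 mm / 2 = 131 mm = 13.1 cm
RCF = 1.118 × 10⁻⁵ × r × N²
RCF_original = 1.118 × 10⁻⁵ × 13.1 × (14650)² = 1.118 × 10⁻⁵ × 13.1 × 214,622,500 ≈ 31,433.2 × g
Target RCF = 1.2 × 31,433.2 ≈ 37,719.8 × g
37,719.8 = 1.118 × 10⁻⁵ × 17 × N²
N² = 37,719.8 / (19.006 × 10⁻⁵) = 198,462,591
N ≈ √198,462,591 ≈ 14,087.7

≈ 14090 RPM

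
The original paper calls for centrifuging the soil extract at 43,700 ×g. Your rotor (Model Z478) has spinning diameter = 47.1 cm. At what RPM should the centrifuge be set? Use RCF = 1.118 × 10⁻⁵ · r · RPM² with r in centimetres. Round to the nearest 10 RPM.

r = 47.1 / 2 = 23.55 cm
RCF = 1.118 × 10⁻⁵ × r × N²
43,700 = 1.118 × 10⁻⁵ × 23.55 × N²
N² = 43,700 / (26.3289 × 10⁻⁵) = 165,977,310
N ≈ √165,977,310 ≈ 12,883.2

12880 RPM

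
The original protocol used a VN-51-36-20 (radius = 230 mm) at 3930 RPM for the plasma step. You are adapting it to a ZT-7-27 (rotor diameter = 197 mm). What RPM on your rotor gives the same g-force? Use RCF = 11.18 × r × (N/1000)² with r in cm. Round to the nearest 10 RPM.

≈ 6010 RPM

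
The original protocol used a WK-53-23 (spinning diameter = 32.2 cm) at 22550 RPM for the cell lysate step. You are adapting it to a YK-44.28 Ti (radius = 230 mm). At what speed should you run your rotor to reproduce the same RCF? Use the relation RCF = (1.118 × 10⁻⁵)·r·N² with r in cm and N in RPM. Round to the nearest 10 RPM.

Original rotor: r = 32.2 / 2 = 16.1 cm
RCF_original = 1.118 × 10⁻⁵ × 16.1 × (22550)² = 1.118 × 10⁻⁵ × 16.1 × 508,502,500 ≈ 91,529.4 × g
Your rotor: r = 230 mm = 23.0 cm
91,529.4 = 1.118 × 10⁻⁵ × 23 × N²
N² = 91,529.4 / (25.714 × 10⁻⁵) = 355,951,622
N ≈ √355,951,622 ≈ 18,866.7

≈ 18870 RPM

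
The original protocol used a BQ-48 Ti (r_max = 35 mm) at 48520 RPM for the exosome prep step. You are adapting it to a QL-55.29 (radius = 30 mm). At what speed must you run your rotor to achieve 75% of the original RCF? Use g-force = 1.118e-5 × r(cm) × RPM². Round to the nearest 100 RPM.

≈ 45400 RPM

Original rotor: r = 35 mm = 3.5 cm
RCF = 1.118 × 10⁻⁵ × r × N²
RCF_original = 1.118 × 10⁻⁵ × 3.5 × (48520)² = 1.118 × 10⁻⁵ × 3.5 × 2,354,190,400 ≈ 92,119.5 × g
Target RCF = 0.75 × 92,119.5 ≈ 69,089.6 × g
Your rotor: r = 30 mm = 3.0 cm
69,089.6 = 1.118 × 10⁻⁵ × 3 × N²
N² = 69,089.6 / (3.354 × 10⁻⁵) = 2,059,916,518
N ≈ √2,059,916,518 ≈ 45,386.3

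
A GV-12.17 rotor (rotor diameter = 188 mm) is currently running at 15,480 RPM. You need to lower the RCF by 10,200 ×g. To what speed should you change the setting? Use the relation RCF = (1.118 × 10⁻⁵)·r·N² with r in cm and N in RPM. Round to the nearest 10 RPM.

r = 188 mm / 2 = 94 mm = 9.4 cm
Current RCF = 1.118 × 10⁻⁵ × 9.4 × (15480)² = 1.118 × 10⁻⁵ × 9.4 × 239,630,400 ≈ 25,183.2 × g
Target RCF = 25,183.2 − 10,200 = 14,983.2 × g
N² = 14,983.2 / (10.5092 × 10⁻⁵) = 142,572,222
N ≈ √142,572,222 ≈ 11,940.4

11940 RPM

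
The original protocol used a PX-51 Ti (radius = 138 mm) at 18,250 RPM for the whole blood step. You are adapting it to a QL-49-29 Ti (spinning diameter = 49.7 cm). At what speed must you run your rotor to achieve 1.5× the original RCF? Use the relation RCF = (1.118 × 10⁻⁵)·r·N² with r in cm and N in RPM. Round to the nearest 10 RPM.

Original rotor: r = 138 mm = 13.8 cm
RCF_original = 1.118 × 10⁻⁵ × 13.8 × (18250)² = 1.118 × 10⁻⁵ × 13.8 × 333,062,500 ≈ 51,386.2 × g
Target RCF = 1.5 × 51,386.2 ≈ 77,079.3 × g
Your rotor: r = 49.7 / 2 = 24.85 cm
77,079.3 = 1.118 × 10⁻⁵ × 24.85 × N²
N² = 77,079.3 / (27.7823 × 10⁻⁵) = 277,440,313
N ≈ √277,440,313 ≈ 16,656.5

16660 RPM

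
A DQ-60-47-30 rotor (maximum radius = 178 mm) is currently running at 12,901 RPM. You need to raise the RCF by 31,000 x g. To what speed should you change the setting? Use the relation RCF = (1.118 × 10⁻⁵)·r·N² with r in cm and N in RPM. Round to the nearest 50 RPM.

r = 178 mm = 17.8 cm
Current RCF = 1.118 × 10⁻⁵ × 17.8 × (12901)² = 1.118 × 10⁻⁵ × 17.8 × 166,435,801 ≈ 33,121.4 × g
Target RCF = 33,121.4 + 31,000 = 64,121.4 × g
N² = 64,121.4 / (19.9004 × 10⁻⁵) = 322,211,614
N ≈ √322,211,614 ≈ 17,950.3

N₂ ≈ 17950 RPM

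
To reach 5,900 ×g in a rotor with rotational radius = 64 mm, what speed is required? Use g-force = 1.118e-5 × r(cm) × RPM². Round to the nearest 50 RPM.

r = 64 mm = 6.4 cm
5,900 = 1.118 × 10⁻⁵ × 6.4 × N²
N² = 5,900 / (7.1552 × 10⁻⁵) = 82,457,513
N ≈ √82,457,513 ≈ 9,080.6

9100 RPM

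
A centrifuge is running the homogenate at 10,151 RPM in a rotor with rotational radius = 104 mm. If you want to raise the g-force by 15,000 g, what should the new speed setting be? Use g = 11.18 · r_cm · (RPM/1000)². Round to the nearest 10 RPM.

r = 104 mm = 10.4 cm
Current RCF = 11.18 × 10.4 × (10.151)² = 11.18 × 10.4 × 103.042801 ≈ 11,981 × g
Target RCF = 11,981 + 15,000 = 26,981 × g
(N/1000)² = 26,981 / 116.272 = 232.0507
N = 1000 × √232.0507 ≈ 15,233.2

15230 RPM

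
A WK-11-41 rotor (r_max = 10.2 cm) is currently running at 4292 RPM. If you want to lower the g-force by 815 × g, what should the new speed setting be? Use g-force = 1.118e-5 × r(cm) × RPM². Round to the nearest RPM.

≈ 3358 RPM

Current RCF = 1.118 × 10⁻⁵ × 10.2 × (4292)² = 1.118 × 10⁻⁵ × 10.2 × 18,421,264 ≈ 2,100.7 × g
Target RCF = 2,100.7 − 815 = 1,285.7 × g
N² = 1,285.7 / (11.4036 × 10⁻⁵) = 11,274,510
N ≈ √11,274,510 ≈ 3,357.8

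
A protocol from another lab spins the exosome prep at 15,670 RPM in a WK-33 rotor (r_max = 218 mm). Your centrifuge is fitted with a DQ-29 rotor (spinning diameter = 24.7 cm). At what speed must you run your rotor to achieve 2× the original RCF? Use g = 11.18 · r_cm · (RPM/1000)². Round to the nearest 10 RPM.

Original rotor: r = 218 mm = 21.8 cm
RCF = 11.18 × r × (N/1000)²
RCF_original = 11.18 × 21.8 × (15.67)² = 11.18 × 21.8 × 245.5489 ≈ 59,846.2 × g
Target RCF = 2 × 59,846.2 ≈ 119,692.4 × g
Your rotor: r = 24.7 / 2 = 12.35 cm
119,692.4 = 11.18 × 12.35 × (N/1000)²
(N/1000)² = 119,692.4 / 138.073 = 866.8777
N = 1000 × √866.8777 ≈ 29,442.8

29440 RPM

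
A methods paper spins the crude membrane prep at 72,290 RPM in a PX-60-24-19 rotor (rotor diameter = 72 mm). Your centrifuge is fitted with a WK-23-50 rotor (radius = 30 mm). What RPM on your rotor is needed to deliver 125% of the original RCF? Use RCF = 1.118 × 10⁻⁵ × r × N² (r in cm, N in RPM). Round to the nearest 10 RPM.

≈ 88540 RPM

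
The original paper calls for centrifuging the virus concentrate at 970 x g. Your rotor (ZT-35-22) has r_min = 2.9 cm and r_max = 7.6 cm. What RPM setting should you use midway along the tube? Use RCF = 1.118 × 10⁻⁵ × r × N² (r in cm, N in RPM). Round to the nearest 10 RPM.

4070 RPM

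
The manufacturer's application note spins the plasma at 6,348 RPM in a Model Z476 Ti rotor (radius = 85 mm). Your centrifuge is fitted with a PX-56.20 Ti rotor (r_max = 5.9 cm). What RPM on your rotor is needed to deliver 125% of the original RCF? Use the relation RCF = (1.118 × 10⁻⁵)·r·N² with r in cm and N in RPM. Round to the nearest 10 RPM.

Original rotor: r = 85 mm = 8.5 cm
RCF_original = 1.118 × 10⁻⁵ × 8.5 × (6348)² = 1.118 × 10⁻⁵ × 8.5 × 40,297,104 ≈ 3,829.4 × g
Target RCF = 1.25 × 3,829.4 ≈ 4,786.8 × g
4,786.8 = 1.118 × 10⁻⁵ × 5.9 × N²
N² = 4,786.8 / (6.5962 × 10⁻⁵) = 72,569,055
N ≈ √72,569,055 ≈ 8,518.7

8520 RPM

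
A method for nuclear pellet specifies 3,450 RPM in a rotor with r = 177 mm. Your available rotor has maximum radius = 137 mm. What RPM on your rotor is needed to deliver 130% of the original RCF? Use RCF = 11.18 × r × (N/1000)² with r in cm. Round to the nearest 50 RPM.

Original rotor: r = 177 mm = 17.7 cm
RCF_original = 11.18 × 17.7 × (3.45)² = 11.18 × 17.7 × 11.9025 ≈ 2,355.3 × g
Target RCF = 1.3 × 2,355.3 ≈ 3,061.9 × g
Your rotor: r = 137 mm = 13.7 cm
3,061.9 = 11.18 × 13.7 × (N/1000)²
(N/1000)² = 3,061.9 / 153.166 = 19.99073
N = 1000 × √19.99073 ≈ 4,471.1

≈ 4450 RPM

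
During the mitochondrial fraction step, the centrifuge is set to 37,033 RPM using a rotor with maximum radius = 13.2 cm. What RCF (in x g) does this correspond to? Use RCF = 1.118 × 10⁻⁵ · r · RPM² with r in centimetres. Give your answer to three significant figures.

202000 x g

RCF = 1.118 × 10⁻⁵ × r × N²
RCF = 1.118 × 10⁻⁵ × 13.2 × (37033)² = 1.118 × 10⁻⁵ × 13.2 × 1,371,443,089 ≈ 202,392.1 × g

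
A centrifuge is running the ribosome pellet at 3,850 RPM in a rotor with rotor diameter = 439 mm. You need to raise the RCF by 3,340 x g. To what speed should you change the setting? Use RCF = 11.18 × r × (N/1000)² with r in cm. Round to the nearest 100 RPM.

5300 RPM

r = 439 mm / 2 = 219.5 mm = 21.95 cm
Current RCF = 11.18 × 21.95 × (3.85)² = 11.18 × 21.95 × 14.8225 ≈ 3,637.5 × g
Target RCF = 3,637.5 + 3,340 = 6,977.5 × g
(N/1000)² = 6,977.5 / 245.401 = 28.43305
N = 1000 × √28.43305 ≈ 5,332.3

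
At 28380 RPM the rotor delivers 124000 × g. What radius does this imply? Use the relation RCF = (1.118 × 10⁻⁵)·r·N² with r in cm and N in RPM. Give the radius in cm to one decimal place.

124000 = 1.118 × 10⁻⁵ × r × (28380)²
r = 124000 / (1.118 × 10⁻⁵ × 805,424,400) = 124000 / 9004.645 ≈ 13.771 cm

13.8 cm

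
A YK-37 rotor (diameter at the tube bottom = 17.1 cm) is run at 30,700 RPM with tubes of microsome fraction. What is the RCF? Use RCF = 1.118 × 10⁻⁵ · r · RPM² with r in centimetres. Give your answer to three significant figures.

r = 17.1 / 2 = 8.55 cm
RCF = 1.118 × 10⁻⁵ × 8.55 × (30700)² = 1.118 × 10⁻⁵ × 8.55 × 942,490,000 ≈ 90,091.7 × g

90100 ×g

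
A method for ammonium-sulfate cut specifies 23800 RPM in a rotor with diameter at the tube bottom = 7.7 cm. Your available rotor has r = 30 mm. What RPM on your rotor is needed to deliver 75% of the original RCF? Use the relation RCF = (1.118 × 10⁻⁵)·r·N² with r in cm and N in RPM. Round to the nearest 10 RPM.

23350 RPM

Original rotor: r = 7.7 / 2 = 3.85 cm
RCF = 1.118 × 10⁻⁵ × r × N²
RCF_original = 1.118 × 10⁻⁵ × 3.85 × (23800)² = 1.118 × 10⁻⁵ × 3.85 × 566,440,000 ≈ 24,381.3 × g
Target RCF = 0.75 × 24,381.3 ≈ 18,286 × g
Your rotor: r = 30 mm = 3.0 cm
18,286 = 1.118 × 10⁻⁵ × 3 × N²
N² = 18,286 / (3.354 × 10⁻⁵) = 545,199,761
N ≈ √545,199,761 ≈ 23,349.5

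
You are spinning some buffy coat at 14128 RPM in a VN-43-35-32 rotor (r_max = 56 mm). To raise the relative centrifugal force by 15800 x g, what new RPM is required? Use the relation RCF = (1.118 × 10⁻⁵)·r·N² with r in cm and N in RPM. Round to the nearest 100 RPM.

r = 56 mm = 5.6 cm
Current RCF = 1.118 × 10⁻⁵ × 5.6 × (14128)² = 1.118 × 10⁻⁵ × 5.6 × 199,600,384 ≈ 12,496.6 × g
Target RCF = 12,496.6 + 15,800 = 28,296.6 × g
N² = 28,296.6 / (6.2608 × 10⁻⁵) = 451,964,605
N ≈ √451,964,605 ≈ 21,259.5

≈ 21300 RPM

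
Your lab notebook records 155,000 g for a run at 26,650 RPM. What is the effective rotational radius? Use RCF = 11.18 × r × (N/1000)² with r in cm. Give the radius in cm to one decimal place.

155000 = 11.18 × r × (26.65)²
r = 155000 / (11.18 × 710.2225) = 155000 / 7940.288 ≈ 19.521 cm

r ≈ 19.5 cm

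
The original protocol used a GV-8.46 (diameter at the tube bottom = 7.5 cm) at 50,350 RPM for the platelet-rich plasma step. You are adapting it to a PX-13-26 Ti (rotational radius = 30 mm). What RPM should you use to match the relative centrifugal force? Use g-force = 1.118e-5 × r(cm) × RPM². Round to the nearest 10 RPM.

Original rotor: r = 7.5 / 2 = 3.75 cm
RCF_original = 1.118 × 10⁻⁵ × 3.75 × (50350)² = 1.118 × 10⁻⁵ × 3.75 × 2,535,122,500 ≈ 106,285 × g
Your rotor: r = 30 mm = 3.0 cm
106,285 = 1.118 × 10⁻⁵ × 3 × N²
N² = 106,285 / (3.354 × 10⁻⁵) = 3,168,902,803
N ≈ √3,168,902,803 ≈ 56,293.0

≈ 56290 RPM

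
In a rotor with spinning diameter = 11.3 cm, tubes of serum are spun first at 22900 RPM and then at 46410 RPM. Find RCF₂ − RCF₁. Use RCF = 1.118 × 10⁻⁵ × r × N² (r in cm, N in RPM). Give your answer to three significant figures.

103000 × g

r = 11.3 / 2 = 5.65 cm
RCF₁ = 1.118 × 10⁻⁵ × 5.65 × (22900)² = 1.118 × 10⁻⁵ × 5.65 × 524,410,000 ≈ 33,125.4 × g
RCF₂ = 1.118 × 10⁻⁵ × 5.65 × (46410)² = 1.118 × 10⁻⁵ × 5.65 × 2,153,888,100 ≈ 136,054.6 × g
Increase = 136,054.6 − 33,125.4 = 102,929.2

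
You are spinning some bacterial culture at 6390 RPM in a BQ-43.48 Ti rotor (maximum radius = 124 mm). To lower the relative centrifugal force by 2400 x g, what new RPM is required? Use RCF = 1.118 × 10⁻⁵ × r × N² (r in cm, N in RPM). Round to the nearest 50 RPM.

≈ 4850 RPM

r = 124 mm = 12.4 cm
Current RCF = 1.118 × 10⁻⁵ × 12.4 × (6390)² = 1.118 × 10⁻⁵ × 12.4 × 40,832,100 ≈ 5,660.6 × g
Target RCF = 5,660.6 − 2,400 = 3,260.6 × g
N² = 3,260.6 / (13.8632 × 10⁻⁵) = 23,519,822
N ≈ √23,519,822 ≈ 4,849.7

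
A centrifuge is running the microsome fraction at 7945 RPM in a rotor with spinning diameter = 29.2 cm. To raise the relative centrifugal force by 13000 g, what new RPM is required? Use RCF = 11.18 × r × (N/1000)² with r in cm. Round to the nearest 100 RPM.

≈ 11900 RPM

r = 29.2 / 2 = 14.6 cm
Current RCF = 11.18 × 14.6 × (7.945)² = 11.18 × 14.6 × 63.123025 ≈ 10,303.4 × g
Target RCF = 10,303.4 + 13,000 = 23,303.4 × g
(N/1000)² = 23,303.4 / 163.228 = 142.7659
N = 1000 × √142.7659 ≈ 11,948.5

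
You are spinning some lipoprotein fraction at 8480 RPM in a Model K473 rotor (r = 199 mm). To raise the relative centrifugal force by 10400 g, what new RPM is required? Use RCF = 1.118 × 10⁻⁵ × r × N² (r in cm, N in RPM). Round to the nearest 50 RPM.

r = 199 mm = 19.9 cm
Current RCF = 1.118 × 10⁻⁵ × 19.9 × (8480)² = 1.118 × 10⁻⁵ × 19.9 × 71,910,400 ≈ 15,998.8 × g
Target RCF = 15,998.8 + 10,400 = 26,398.8 × g
N² = 26,398.8 / (22.2482 × 10⁻⁵) = 118,655,891
N ≈ √118,655,891 ≈ 10,892.9

N₂ ≈ 10900 RPM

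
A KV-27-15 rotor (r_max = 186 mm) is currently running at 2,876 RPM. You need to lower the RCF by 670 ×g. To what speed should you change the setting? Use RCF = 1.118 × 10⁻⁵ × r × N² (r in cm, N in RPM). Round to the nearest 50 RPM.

r = 186 mm = 18.6 cm
Current RCF = 1.118 × 10⁻⁵ × 18.6 × (2876)² = 1.118 × 10⁻⁵ × 18.6 × 8,271,376 ≈ 1,720 × g
Target RCF = 1,720 − 670 = 1,050 × g
N² = 1,050 / (20.7948 × 10⁻⁵) = 5,049,339
N ≈ √5,049,339 ≈ 2,247.1

N₂ ≈ 2250 RPM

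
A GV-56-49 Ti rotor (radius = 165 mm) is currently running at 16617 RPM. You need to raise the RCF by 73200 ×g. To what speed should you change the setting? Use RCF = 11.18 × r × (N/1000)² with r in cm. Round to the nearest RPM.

r = 165 mm = 16.5 cm
Current RCF = 11.18 × 16.5 × (16.617)² = 11.18 × 16.5 × 276.124689 ≈ 50,936.7 × g
Target RCF = 50,936.7 + 73,200 = 124,136.7 × g
(N/1000)² = 124,136.7 / 184.47 = 672.9371
N = 1000 × √672.9371 ≈ 25,941.0

≈ 25941 RPM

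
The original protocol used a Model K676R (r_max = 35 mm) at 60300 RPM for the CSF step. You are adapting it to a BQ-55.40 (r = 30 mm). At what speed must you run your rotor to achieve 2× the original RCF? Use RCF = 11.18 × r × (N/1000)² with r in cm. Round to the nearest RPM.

Original rotor: r = 35 mm = 3.5 cm
RCF_original = 11.18 × 3.5 × (60.3)² = 11.18 × 3.5 × 3,636.09 ≈ 142,280.2 × g
Target RCF = 2 × 142,280.2 ≈ 284,560.4 × g
Your rotor: r = 30 mm = 3.0 cm
284,560.4 = 11.18 × 3 × (N/1000)²
(N/1000)² = 284,560.4 / 33.54 = 8484.21
N = 1000 × √8484.21 ≈ 92,109.8

≈ 92110 RPM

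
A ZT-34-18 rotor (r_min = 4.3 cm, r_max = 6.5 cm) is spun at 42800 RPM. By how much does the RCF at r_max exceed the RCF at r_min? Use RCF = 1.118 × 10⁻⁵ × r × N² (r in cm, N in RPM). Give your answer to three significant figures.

RCF_max = 1.118 × 10⁻⁵ × 6.5 × (42800)² = 1.118 × 10⁻⁵ × 6.5 × 1,831,840,000 ≈ 133,119.8 × g
RCF_min = 1.118 × 10⁻⁵ × 4.3 × (42800)² = 1.118 × 10⁻⁵ × 4.3 × 1,831,840,000 ≈ 88,063.9 × g
ΔRCF = 133,119.8 − 88,063.9 = 45,055.9

≈ 45100 g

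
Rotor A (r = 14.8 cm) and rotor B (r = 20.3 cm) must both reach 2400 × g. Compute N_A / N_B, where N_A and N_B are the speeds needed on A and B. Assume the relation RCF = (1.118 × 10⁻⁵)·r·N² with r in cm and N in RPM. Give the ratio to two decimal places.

At fixed RCF, N ∝ 1/√r, so N_A/N_B = √(r_B/r_A) = √(20.3/14.8) = √1.371622 = 1.1712.

1.17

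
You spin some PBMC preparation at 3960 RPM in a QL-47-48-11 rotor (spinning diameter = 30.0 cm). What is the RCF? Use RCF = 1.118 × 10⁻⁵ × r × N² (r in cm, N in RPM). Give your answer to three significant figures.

RCF ≈ 2630 g

r = 30.0 / 2 = 15 cm
RCF = 1.118 × 10⁻⁵ × r × N²
RCF = 1.118 × 10⁻⁵ × 15 × (3960)² = 1.118 × 10⁻⁵ × 15 × 15,681,600 ≈ 2,629.8 × g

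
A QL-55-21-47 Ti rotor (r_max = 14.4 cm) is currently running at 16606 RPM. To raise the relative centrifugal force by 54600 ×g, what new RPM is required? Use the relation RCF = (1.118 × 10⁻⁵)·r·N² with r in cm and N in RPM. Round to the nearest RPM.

Current RCF = 1.118 × 10⁻⁵ × 14.4 × (16606)² = 1.118 × 10⁻⁵ × 14.4 × 275,759,236 ≈ 44,395 × g
Target RCF = 44,395 + 54,600 = 98,995 × g
N² = 98,995 / (16.0992 × 10⁻⁵) = 614,906,331
N ≈ √614,906,331 ≈ 24,797.3

24797 RPM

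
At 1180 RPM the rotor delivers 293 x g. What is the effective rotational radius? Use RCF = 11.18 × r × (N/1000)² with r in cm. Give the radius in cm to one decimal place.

293 = 11.18 × r × (1.18)²
r = 293 / (11.18 × 1.3924) = 293 / 15.56703 ≈ 18.822 cm

≈ 18.8 cm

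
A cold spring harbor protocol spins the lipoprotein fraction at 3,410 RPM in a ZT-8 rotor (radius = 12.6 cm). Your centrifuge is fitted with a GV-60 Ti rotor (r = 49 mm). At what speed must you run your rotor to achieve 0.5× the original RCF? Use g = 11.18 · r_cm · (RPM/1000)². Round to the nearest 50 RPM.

≈ 3850 RPM

RCF = 11.18 × r × (N/1000)²
RCF_original = 11.18 × 12.6 × (3.41)² = 11.18 × 12.6 × 11.6281 ≈ 1,638 × g
Target RCF = 0.5 × 1,638 ≈ 819 × g
Your rotor: r = 49 mm = 4.9 cm
819 = 11.18 × 4.9 × (N/1000)²
(N/1000)² = 819 / 54.782 = 14.95017
N = 1000 × √14.95017 ≈ 3,866.5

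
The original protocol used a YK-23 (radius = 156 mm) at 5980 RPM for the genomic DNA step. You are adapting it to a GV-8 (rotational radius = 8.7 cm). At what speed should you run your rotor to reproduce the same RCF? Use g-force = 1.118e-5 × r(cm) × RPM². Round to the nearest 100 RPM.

Original rotor: r = 156 mm = 15.6 cm
RCF_original = 1.118 × 10⁻⁵ × 15.6 × (5980)² = 1.118 × 10⁻⁵ × 15.6 × 35,760,400 ≈ 6,236.9 × g
6,236.9 = 1.118 × 10⁻⁵ × 8.7 × N²
N² = 6,236.9 / (9.7266 × 10⁻⁵) = 64,122,098
N ≈ √64,122,098 ≈ 8,007.6

≈ 8000 RPM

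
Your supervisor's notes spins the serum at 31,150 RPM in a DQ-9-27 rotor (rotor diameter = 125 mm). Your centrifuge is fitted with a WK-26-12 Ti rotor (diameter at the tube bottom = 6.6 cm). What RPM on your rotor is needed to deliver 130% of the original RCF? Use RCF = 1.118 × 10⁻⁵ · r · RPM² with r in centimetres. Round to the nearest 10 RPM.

≈ 48880 RPM

Original rotor: r = 125 mm / 2 = 62.5 mm = 6.25 cm
RCF_original = 1.118 × 10⁻⁵ × 6.25 × (31150)² = 1.118 × 10⁻⁵ × 6.25 × 970,322,500 ≈ 67,801.3 × g
Target RCF = 1.3 × 67,801.3 ≈ 88,141.7 × g
Your rotor: r = 6.6 / 2 = 3.3 cm
88,141.7 = 1.118 × 10⁻⁵ × 3.3 × N²
N² = 88,141.7 / (3.6894 × 10⁻⁵) = 2,389,052,420
N ≈ √2,389,052,420 ≈ 48,877.9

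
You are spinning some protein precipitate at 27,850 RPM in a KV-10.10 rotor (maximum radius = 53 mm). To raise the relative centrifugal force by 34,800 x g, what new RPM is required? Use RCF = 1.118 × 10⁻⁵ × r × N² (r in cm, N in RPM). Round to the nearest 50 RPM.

r = 53 mm = 5.3 cm
Current RCF = 1.118 × 10⁻⁵ × 5.3 × (27850)² = 1.118 × 10⁻⁵ × 5.3 × 775,622,500 ≈ 45,958.7 × g
Target RCF = 45,958.7 + 34,800 = 80,758.7 × g
N² = 80,758.7 / (5.9254 × 10⁻⁵) = 1,362,924,022
N ≈ √1,362,924,022 ≈ 36,917.8

≈ 36900 RPM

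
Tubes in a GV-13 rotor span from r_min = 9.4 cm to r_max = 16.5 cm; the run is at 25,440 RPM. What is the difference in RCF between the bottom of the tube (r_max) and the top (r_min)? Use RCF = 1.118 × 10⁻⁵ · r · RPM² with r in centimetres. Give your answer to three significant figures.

51400 g

ΔRCF = 1.118 × 10⁻⁵ × (r_max − r_min) × N² = 1.118 × 10⁻⁵ × 7.1 × 647,193,600 ≈ 51,372.9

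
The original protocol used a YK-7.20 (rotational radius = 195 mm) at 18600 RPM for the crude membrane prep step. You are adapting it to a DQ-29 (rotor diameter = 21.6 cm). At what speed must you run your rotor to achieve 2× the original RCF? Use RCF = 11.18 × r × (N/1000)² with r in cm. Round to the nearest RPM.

35345 RPM

Original rotor: r = 195 mm = 19.5 cm
RCF_original = 11.18 × 19.5 × (18.6)² = 11.18 × 19.5 × 345.96 ≈ 75,422.7 × g
Target RCF = 2 × 75,422.7 ≈ 150,845.4 × g
Your rotor: r = 21.6 / 2 = 10.8 cm
150,845.4 = 11.18 × 10.8 × (N/1000)²
(N/1000)² = 150,845.4 / 120.744 = 1249.299
N = 1000 × √1249.299 ≈ 35,345.4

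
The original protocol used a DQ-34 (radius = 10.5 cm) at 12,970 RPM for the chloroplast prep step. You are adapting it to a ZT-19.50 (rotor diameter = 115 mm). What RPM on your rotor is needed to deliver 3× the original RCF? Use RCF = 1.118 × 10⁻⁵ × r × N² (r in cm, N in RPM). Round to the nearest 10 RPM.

30360 RPM

RCF_original = 1.118 × 10⁻⁵ × 10.5 × (12970)² = 1.118 × 10⁻⁵ × 10.5 × 168,220,900 ≈ 19,747.5 × g
Target RCF = 3 × 19,747.5 ≈ 59,242.5 × g
Your rotor: r = 115 mm / 2 = 57.5 mm = 5.75 cm
59,242.5 = 1.118 × 10⁻⁵ × 5.75 × N²
N² = 59,242.5 / (6.4285 × 10⁻⁵) = 921,560,240
N ≈ √921,560,240 ≈ 30,357.2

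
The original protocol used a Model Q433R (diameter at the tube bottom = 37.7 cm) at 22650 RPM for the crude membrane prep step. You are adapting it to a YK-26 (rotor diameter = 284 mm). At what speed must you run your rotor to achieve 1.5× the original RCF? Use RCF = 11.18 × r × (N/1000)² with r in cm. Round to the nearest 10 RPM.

Original rotor: r = 37.7 / 2 = 18.85 cm
RCF = 11.18 × r × (N/1000)²
RCF_original = 11.18 × 18.85 × (22.65)² = 11.18 × 18.85 × 513.0225 ≈ 108,115.9 × g
Target RCF = 1.5 × 108,115.9 ≈ 162,173.8 × g
Your rotor: r = 284 mm / 2 = 142 mm = 14.2 cm
162,173.8 = 11.18 × 14.2 × (N/1000)²
(N/1000)² = 162,173.8 / 158.756 = 1021.529
N = 1000 × √1021.529 ≈ 31,961.4

31960 RPM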